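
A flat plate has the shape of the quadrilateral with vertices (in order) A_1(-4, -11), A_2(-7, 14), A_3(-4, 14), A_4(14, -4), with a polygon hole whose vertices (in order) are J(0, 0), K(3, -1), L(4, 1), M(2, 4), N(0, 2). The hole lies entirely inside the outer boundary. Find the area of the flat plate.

Outer boundary:
Σ = (-133) + (-42) + (-180) + (-170) = -525
Area = |Σ|/2 = 262.5.
Hole:
Apply Gauss's area formula: 2A = Σ (x_i·y_{i+1} − x_{i+1}·y_i), indices taken mod 5.
Σ = (0) + (7) + (14) + (4) + (0) = 25
Area = |Σ|/2 = 12.5.
Net area = 262.5 − 12.5 = 250.

250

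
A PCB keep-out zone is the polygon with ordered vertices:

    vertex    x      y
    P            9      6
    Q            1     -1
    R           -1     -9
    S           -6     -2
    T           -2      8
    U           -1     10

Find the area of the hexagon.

118.5

Cross-terms: -15, -10, -52, -52, -12, -96  ⇒  Σ = -237
Area = |Σ|/2 = 118.5.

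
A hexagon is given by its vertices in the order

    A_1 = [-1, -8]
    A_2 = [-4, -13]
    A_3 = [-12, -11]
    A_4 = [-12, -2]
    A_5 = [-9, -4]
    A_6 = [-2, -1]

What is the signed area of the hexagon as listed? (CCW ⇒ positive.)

Apply Gauss's area formula: 2A = Σ (x_i·y_{i+1} − x_{i+1}·y_i), indices taken mod 6.
A_1→A_2: (-1)(-13) − (-4)(-8) = -19
A_2→A_3: (-4)(-11) − (-12)(-13) = -112
A_3→A_4: (-12)(-2) − (-12)(-11) = -108
A_4→A_5: (-12)(-4) − (-9)(-2) = 30
A_5→A_6: (-9)(-1) − (-2)(-4) = 1
A_6→A_1: (-2)(-8) − (-1)(-1) = 15
Σ = -193
Signed area = Σ/2 = -96.5 (negative ⇒ clockwise traversal).

-96.5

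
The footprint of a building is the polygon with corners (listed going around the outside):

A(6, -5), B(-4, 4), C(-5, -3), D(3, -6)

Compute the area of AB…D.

48

Σ = (4) + (32) + (39) + (21) = 96
Area = |Σ|/2 = 48.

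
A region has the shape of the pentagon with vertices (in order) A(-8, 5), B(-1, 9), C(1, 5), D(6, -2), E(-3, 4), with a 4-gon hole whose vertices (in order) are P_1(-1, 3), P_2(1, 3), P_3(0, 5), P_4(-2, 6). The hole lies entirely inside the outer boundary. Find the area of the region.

Outer boundary:
Σ = (-67) + (-14) + (-32) + (18) + (17) = -78
Area = |Σ|/2 = 39.
Hole:
Σ = (-6) + (5) + (10) + (0) = 9
Area = |Σ|/2 = 4.5.
Net area = 39 − 4.5 = 34.5.

34.5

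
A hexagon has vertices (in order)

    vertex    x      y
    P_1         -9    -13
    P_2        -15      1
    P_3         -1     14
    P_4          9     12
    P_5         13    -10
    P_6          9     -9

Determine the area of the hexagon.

511

Apply Gauss's area formula: 2A = Σ (x_i·y_{i+1} − x_{i+1}·y_i), indices taken mod 6.
P_1→P_2: (-9)(1) − (-15)(-13) = -204
P_2→P_3: (-15)(14) − (-1)(1) = -209
P_3→P_4: (-1)(12) − (9)(14) = -138
P_4→P_5: (9)(-10) − (13)(12) = -246
P_5→P_6: (13)(-9) − (9)(-10) = -27
P_6→P_1: (9)(-13) − (-9)(-9) = -198
Σ = -1022
Area = |Σ|/2 = 511.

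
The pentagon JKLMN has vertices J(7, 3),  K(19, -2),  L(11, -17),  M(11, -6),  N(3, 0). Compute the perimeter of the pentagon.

|JK| = √((12)² + (-5)²) = √169 = 13
|KL| = √((-8)² + (-15)²) = √289 = 17
|LM| = √((0)² + (11)²) = √121 = 11
|MN| = √((-8)² + (6)²) = √100 = 10
|NJ| = √((4)² + (3)²) = √25 = 5
Perimeter = 13 + 17 + 11 + 10 + 5 = 56.

56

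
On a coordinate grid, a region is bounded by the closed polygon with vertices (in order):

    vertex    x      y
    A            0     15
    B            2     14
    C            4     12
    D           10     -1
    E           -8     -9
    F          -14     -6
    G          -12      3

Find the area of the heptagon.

328

Apply the surveyor's formula: 2A = Σ (x_i·y_{i+1} − x_{i+1}·y_i), indices taken mod 7.
A→B: (0)(14) − (2)(15) = -30
B→C: (2)(12) − (4)(14) = -32
C→D: (4)(-1) − (10)(12) = -124
D→E: (10)(-9) − (-8)(-1) = -98
E→F: (-8)(-6) − (-14)(-9) = -78
F→G: (-14)(3) − (-12)(-6) = -114
G→A: (-12)(15) − (0)(3) = -180
Σ = -656
Area = |Σ|/2 = 328.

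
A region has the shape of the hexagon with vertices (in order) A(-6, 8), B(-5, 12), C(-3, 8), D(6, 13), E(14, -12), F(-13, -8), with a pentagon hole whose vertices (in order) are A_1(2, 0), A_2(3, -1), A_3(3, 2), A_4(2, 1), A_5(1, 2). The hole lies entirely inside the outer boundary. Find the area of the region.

396

Outer boundary:
Apply the shoelace formula: 2A = Σ (x_i·y_{i+1} − x_{i+1}·y_i), indices taken mod 6.
Cross-terms: -32, -4, -87, -254, -268, -152  ⇒  Σ = -797
Area = |Σ|/2 = 398.5.
Hole:
Apply Gauss's area formula: 2A = Σ (x_i·y_{i+1} − x_{i+1}·y_i), indices taken mod 5.
Σ = (-2) + (9) + (-1) + (3) + (-4) = 5
Area = |Σ|/2 = 2.5.
Net area = 398.5 − 2.5 = 396.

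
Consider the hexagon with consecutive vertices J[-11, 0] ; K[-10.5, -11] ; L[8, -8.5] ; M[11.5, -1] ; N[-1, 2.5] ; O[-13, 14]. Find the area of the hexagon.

294.125

Σ = (121) + (177.25) + (89.75) + (27.75) + (18.5) + (154) = 588.25
Area = |Σ|/2 = 294.125.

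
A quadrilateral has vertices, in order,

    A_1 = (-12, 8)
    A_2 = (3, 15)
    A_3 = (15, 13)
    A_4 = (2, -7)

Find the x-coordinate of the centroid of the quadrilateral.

161/93

Apply Gauss's area formula. First the cross-terms c_i = x_i·y_{i+1} − x_{i+1}·y_i:
  -204, -186, -131, -68  ⇒  2A = -589, A = -294.5.
Then Σ (x_i + x_{i+1})·c_i = -3059, so x̄ = -3059 / (6·(-294.5)) = 161/93.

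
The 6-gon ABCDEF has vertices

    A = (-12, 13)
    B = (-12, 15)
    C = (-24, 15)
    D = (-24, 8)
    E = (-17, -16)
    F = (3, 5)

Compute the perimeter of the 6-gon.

92

|AB| = √((0)² + (2)²) = √4 = 2
|BC| = √((-12)² + (0)²) = √144 = 12
|CD| = √((0)² + (-7)²) = √49 = 7
|DE| = √((7)² + (-24)²) = √625 = 25
|EF| = √((20)² + (21)²) = √841 = 29
|FA| = √((-15)² + (8)²) = √289 = 17
Perimeter = 2 + 12 + 7 + 25 + 29 + 17 = 92.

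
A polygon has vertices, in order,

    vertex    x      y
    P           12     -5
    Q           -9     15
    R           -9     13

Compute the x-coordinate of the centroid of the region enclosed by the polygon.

Apply the shoelace (surveyor's) formula. First the cross-terms c_i = x_i·y_{i+1} − x_{i+1}·y_i:
  135, 18, -111  ⇒  2A = 42, A = 21.
Then Σ (x_i + x_{i+1})·c_i = -252, so x̄ = -252 / (6·21) = -2.

-2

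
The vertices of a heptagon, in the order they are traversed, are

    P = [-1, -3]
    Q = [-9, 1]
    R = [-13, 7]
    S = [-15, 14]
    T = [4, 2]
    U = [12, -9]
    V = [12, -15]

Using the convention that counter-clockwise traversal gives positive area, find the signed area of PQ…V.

-212

Σ = (-28) + (-50) + (-77) + (-86) + (-60) + (-72) + (-51) = -424
Signed area = Σ/2 = -212 (negative ⇒ clockwise traversal).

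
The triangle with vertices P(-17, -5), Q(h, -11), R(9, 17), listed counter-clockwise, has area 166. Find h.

-9

The doubled signed area Σ (x_i y_{i+1} − x_{i+1} y_i) is linear in h.
With h=0 it equals 530; the coefficient of h is 22 (from the two edges through Q).
So 22·h + 530 = 2·166 = 332 ⇒ h = -9.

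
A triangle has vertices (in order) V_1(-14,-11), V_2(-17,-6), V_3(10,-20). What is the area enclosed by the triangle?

46.5

V_1→V_2: (-14)(-6) − (-17)(-11) = -103
V_2→V_3: (-17)(-20) − (10)(-6) = 400
V_3→V_1: (10)(-11) − (-14)(-20) = -390
Σ = -93
Area = |Σ|/2 = 46.5.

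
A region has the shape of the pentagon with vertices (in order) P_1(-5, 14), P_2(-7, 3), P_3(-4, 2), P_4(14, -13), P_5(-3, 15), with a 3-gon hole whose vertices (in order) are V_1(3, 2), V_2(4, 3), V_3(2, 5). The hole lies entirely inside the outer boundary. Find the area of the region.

Outer boundary:
Apply Gauss's area formula: 2A = Σ (x_i·y_{i+1} − x_{i+1}·y_i), indices taken mod 5.
P_1→P_2: (-5)(3) − (-7)(14) = 83
P_2→P_3: (-7)(2) − (-4)(3) = -2
P_3→P_4: (-4)(-13) − (14)(2) = 24
P_4→P_5: (14)(15) − (-3)(-13) = 171
P_5→P_1: (-3)(14) − (-5)(15) = 33
Σ = 309
Area = |Σ|/2 = 154.5.
Hole:
Apply the surveyor's formula: 2A = Σ (x_i·y_{i+1} − x_{i+1}·y_i), indices taken mod 3.
V_1→V_2: (3)(3) − (4)(2) = 1
V_2→V_3: (4)(5) − (2)(3) = 14
V_3→V_1: (2)(2) − (3)(5) = -11
Σ = 4
Area = |Σ|/2 = 2.
Net area = 154.5 − 2 = 152.5.

152.5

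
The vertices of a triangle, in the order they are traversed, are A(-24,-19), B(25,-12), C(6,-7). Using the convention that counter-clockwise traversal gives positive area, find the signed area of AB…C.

Σ = (763) + (-103) + (-282) = 378
Signed area = Σ/2 = 189 (positive ⇒ counter-clockwise traversal).

189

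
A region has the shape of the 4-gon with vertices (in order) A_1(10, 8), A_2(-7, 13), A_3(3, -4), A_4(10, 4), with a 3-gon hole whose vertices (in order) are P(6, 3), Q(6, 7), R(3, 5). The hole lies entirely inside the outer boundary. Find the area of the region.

127.5

Outer boundary:
Apply Gauss's area formula: 2A = Σ (x_i·y_{i+1} − x_{i+1}·y_i), indices taken mod 4.
A_1→A_2: (10)(13) − (-7)(8) = 186
A_2→A_3: (-7)(-4) − (3)(13) = -11
A_3→A_4: (3)(4) − (10)(-4) = 52
A_4→A_1: (10)(8) − (10)(4) = 40
Σ = 267
Area = |Σ|/2 = 133.5.
Hole:
Cross-terms: 24, 9, -21  ⇒  Σ = 12
Area = |Σ|/2 = 6.
Net area = 133.5 − 6 = 127.5.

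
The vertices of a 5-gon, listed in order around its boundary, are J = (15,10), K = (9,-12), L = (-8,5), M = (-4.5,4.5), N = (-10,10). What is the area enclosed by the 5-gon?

Apply the shoelace formula: 2A = Σ (x_i·y_{i+1} − x_{i+1}·y_i), indices taken mod 5.
Σ = (-270) + (-51) + (-13.5) + (0) + (-250) = -584.5
Area = |Σ|/2 = 292.25.

292.25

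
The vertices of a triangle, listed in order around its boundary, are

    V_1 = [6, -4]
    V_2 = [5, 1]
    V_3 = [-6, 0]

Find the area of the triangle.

Apply the shoelace formula: 2A = Σ (x_i·y_{i+1} − x_{i+1}·y_i), indices taken mod 3.
Σ = (26) + (6) + (24) = 56
Area = |Σ|/2 = 28.

28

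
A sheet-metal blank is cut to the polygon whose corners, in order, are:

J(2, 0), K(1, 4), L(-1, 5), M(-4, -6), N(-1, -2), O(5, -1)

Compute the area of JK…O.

Apply the surveyor's formula: 2A = Σ (x_i·y_{i+1} − x_{i+1}·y_i), indices taken mod 6.
Σ = (8) + (9) + (26) + (2) + (11) + (2) = 58
Area = |Σ|/2 = 29.

29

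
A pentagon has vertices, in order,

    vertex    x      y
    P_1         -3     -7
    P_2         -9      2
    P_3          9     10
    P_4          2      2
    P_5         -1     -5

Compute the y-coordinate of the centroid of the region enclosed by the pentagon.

19/13

Apply Gauss's area formula. First the cross-terms c_i = x_i·y_{i+1} − x_{i+1}·y_i:
  -69, -108, -2, -8, -8  ⇒  2A = -195, A = -97.5.
Then Σ (y_i + y_{i+1})·c_i = -855, so ȳ = -855 / (6·(-97.5)) = 19/13.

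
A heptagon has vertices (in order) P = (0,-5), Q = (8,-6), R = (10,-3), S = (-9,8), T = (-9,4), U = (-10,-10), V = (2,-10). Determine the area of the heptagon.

202.5

Apply the shoelace formula: 2A = Σ (x_i·y_{i+1} − x_{i+1}·y_i), indices taken mod 7.
Cross-terms: 40, 36, 53, 36, 130, 120, -10  ⇒  Σ = 405
Area = |Σ|/2 = 202.5.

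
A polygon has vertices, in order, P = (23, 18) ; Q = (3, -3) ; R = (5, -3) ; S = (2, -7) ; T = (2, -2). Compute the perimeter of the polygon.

70

|PQ| = √((-20)² + (-21)²) = √841 = 29
|QR| = √((2)² + (0)²) = √4 = 2
|RS| = √((-3)² + (-4)²) = √25 = 5
|ST| = √((0)² + (5)²) = √25 = 5
|TP| = √((21)² + (20)²) = √841 = 29
Perimeter = 29 + 2 + 5 + 5 + 29 = 70.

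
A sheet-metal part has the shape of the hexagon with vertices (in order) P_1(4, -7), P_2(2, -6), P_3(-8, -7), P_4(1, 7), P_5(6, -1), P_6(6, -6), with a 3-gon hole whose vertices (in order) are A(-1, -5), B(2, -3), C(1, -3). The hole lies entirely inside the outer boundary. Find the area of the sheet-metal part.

105

Outer boundary:
Cross-terms: -10, -62, -49, -43, -30, -18  ⇒  Σ = -212
Area = |Σ|/2 = 106.
Hole:
Σ = (13) + (-3) + (-8) = 2
Area = |Σ|/2 = 1.
Net area = 106 − 1 = 105.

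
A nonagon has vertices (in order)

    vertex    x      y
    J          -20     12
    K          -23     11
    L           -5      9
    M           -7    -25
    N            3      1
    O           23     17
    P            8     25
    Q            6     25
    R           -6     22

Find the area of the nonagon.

Apply the surveyor's formula: 2A = Σ (x_i·y_{i+1} − x_{i+1}·y_i), indices taken mod 9.
Σ = (56) + (-152) + (188) + (68) + (28) + (439) + (50) + (282) + (368) = 1327
Area = |Σ|/2 = 663.5.

663.5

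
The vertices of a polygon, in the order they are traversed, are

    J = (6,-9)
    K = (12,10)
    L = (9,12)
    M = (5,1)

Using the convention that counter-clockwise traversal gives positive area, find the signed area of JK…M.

Apply the surveyor's formula: 2A = Σ (x_i·y_{i+1} − x_{i+1}·y_i), indices taken mod 4.
J→K: (6)(10) − (12)(-9) = 168
K→L: (12)(12) − (9)(10) = 54
L→M: (9)(1) − (5)(12) = -51
M→J: (5)(-9) − (6)(1) = -51
Σ = 120
Signed area = Σ/2 = 60 (positive ⇒ counter-clockwise traversal).

60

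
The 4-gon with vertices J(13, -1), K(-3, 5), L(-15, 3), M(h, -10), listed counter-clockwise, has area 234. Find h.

-15

Write out the shoelace sum; only the two edges meeting at M involve h:
2·Area = [((-15)·(-10) − h·3) + (h·(-1) − 13·(-10))] + 128
       = -4·h + 408 = 468
⇒ h = -15.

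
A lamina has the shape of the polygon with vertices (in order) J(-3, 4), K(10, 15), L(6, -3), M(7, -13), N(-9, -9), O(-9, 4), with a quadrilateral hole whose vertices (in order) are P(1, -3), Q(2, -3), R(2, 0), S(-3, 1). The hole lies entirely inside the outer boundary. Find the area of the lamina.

Outer boundary:
Apply the surveyor's formula: 2A = Σ (x_i·y_{i+1} − x_{i+1}·y_i), indices taken mod 6.
Cross-terms: -85, -120, -57, -180, -117, -24  ⇒  Σ = -583
Area = |Σ|/2 = 291.5.
Hole:
Cross-terms: 3, 6, 2, 8  ⇒  Σ = 19
Area = |Σ|/2 = 9.5.
Net area = 291.5 − 9.5 = 282.

282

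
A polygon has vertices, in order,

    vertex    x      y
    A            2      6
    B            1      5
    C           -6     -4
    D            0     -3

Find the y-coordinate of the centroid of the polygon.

Apply the shoelace formula. First the cross-terms c_i = x_i·y_{i+1} − x_{i+1}·y_i:
  4, 26, 18, 6  ⇒  2A = 54, A = 27.
Then Σ (y_i + y_{i+1})·c_i = -38, so ȳ = -38 / (6·27) = -19/81.

-19/81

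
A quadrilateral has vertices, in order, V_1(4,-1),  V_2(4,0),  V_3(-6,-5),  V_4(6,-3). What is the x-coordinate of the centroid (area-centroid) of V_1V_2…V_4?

22/19

Apply Gauss's area formula. First the cross-terms c_i = x_i·y_{i+1} − x_{i+1}·y_i:
  4, -20, 48, 6  ⇒  2A = 38, A = 19.
Then Σ (x_i + x_{i+1})·c_i = 132, so x̄ = 132 / (6·19) = 22/19.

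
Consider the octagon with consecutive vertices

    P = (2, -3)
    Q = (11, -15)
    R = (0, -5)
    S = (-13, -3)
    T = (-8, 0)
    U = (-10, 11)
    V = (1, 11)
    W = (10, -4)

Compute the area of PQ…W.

243

Apply the surveyor's formula: 2A = Σ (x_i·y_{i+1} − x_{i+1}·y_i), indices taken mod 8.
P→Q: (2)(-15) − (11)(-3) = 3
Q→R: (11)(-5) − (0)(-15) = -55
R→S: (0)(-3) − (-13)(-5) = -65
S→T: (-13)(0) − (-8)(-3) = -24
T→U: (-8)(11) − (-10)(0) = -88
U→V: (-10)(11) − (1)(11) = -121
V→W: (1)(-4) − (10)(11) = -114
W→P: (10)(-3) − (2)(-4) = -22
Σ = -486
Area = |Σ|/2 = 243.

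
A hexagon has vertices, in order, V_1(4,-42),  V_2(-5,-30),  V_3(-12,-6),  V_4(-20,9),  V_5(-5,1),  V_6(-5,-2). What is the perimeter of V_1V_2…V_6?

|V_1V_2| = √((-9)² + (12)²) = √225 = 15
|V_2V_3| = √((-7)² + (24)²) = √625 = 25
|V_3V_4| = √((-8)² + (15)²) = √289 = 17
|V_4V_5| = √((15)² + (-8)²) = √289 = 17
|V_5V_6| = √((0)² + (-3)²) = √9 = 3
|V_6V_1| = √((9)² + (-40)²) = √1681 = 41
Perimeter = 15 + 25 + 17 + 17 + 3 + 41 = 118.

118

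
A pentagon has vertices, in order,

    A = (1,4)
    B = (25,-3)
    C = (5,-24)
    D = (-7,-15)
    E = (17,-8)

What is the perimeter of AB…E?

114

|AB| = √((24)² + (-7)²) = √625 = 25
|BC| = √((-20)² + (-21)²) = √841 = 29
|CD| = √((-12)² + (9)²) = √225 = 15
|DE| = √((24)² + (7)²) = √625 = 25
|EA| = √((-16)² + (12)²) = √400 = 20
Perimeter = 25 + 29 + 15 + 25 + 20 = 114.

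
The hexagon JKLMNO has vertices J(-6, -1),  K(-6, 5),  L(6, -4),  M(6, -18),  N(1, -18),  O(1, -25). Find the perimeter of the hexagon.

|JK| = √((0)² + (6)²) = √36 = 6
|KL| = √((12)² + (-9)²) = √225 = 15
|LM| = √((0)² + (-14)²) = √196 = 14
|MN| = √((-5)² + (0)²) = √25 = 5
|NO| = √((0)² + (-7)²) = √49 = 7
|OJ| = √((-7)² + (24)²) = √625 = 25
Perimeter = 6 + 15 + 14 + 5 + 7 + 25 = 72.

72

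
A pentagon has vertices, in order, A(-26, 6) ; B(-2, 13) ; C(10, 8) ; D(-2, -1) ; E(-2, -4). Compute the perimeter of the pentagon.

|AB| = √((24)² + (7)²) = √625 = 25
|BC| = √((12)² + (-5)²) = √169 = 13
|CD| = √((-12)² + (-9)²) = √225 = 15
|DE| = √((0)² + (-3)²) = √9 = 3
|EA| = √((-24)² + (10)²) = √676 = 26
Perimeter = 25 + 13 + 15 + 3 + 26 = 82.

82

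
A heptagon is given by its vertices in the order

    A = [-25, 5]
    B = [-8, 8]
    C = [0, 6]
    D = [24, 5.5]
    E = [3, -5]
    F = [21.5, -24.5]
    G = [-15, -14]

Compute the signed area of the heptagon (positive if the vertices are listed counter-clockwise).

-774

Σ = (-160) + (-48) + (-144) + (-136.5) + (34) + (-668.5) + (-425) = -1548
Signed area = Σ/2 = -774 (negative ⇒ clockwise traversal).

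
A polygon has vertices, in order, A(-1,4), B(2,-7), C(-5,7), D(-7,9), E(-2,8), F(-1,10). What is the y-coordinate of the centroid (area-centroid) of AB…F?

237/62

Apply the shoelace (surveyor's) formula. First the cross-terms c_i = x_i·y_{i+1} − x_{i+1}·y_i:
  -1, -21, 4, -38, -12, 6  ⇒  2A = -62, A = -31.
Then Σ (y_i + y_{i+1})·c_i = -711, so ȳ = -711 / (6·(-31)) = 237/62.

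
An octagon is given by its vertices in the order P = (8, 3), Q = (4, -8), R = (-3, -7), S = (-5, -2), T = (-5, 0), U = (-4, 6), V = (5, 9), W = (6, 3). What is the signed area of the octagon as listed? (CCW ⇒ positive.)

-154

Σ = (-76) + (-52) + (-29) + (-10) + (-30) + (-66) + (-39) + (-6) = -308
Signed area = Σ/2 = -154 (negative ⇒ clockwise traversal).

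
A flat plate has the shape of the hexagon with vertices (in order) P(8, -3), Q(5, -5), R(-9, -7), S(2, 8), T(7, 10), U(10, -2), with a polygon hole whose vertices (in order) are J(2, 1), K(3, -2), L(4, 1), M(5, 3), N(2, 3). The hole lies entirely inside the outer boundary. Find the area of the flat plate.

Outer boundary:
Cross-terms: -25, -80, -58, -36, -114, -14  ⇒  Σ = -327
Area = |Σ|/2 = 163.5.
Hole:
J→K: (2)(-2) − (3)(1) = -7
K→L: (3)(1) − (4)(-2) = 11
L→M: (4)(3) − (5)(1) = 7
M→N: (5)(3) − (2)(3) = 9
N→J: (2)(1) − (2)(3) = -4
Σ = 16
Area = |Σ|/2 = 8.
Net area = 163.5 − 8 = 155.5.

155.5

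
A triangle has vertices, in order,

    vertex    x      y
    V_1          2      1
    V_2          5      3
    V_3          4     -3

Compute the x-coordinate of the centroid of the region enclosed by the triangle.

11/3

Apply the shoelace (surveyor's) formula. First the cross-terms c_i = x_i·y_{i+1} − x_{i+1}·y_i:
  1, -27, 10  ⇒  2A = -16, A = -8.
Then Σ (x_i + x_{i+1})·c_i = -176, so x̄ = -176 / (6·(-8)) = 11/3.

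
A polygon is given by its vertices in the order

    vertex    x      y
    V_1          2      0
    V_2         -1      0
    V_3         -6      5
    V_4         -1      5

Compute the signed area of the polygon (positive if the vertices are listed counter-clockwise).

-20

Apply the surveyor's formula: 2A = Σ (x_i·y_{i+1} − x_{i+1}·y_i), indices taken mod 4.
Σ = (0) + (-5) + (-25) + (-10) = -40
Signed area = Σ/2 = -20 (negative ⇒ clockwise traversal).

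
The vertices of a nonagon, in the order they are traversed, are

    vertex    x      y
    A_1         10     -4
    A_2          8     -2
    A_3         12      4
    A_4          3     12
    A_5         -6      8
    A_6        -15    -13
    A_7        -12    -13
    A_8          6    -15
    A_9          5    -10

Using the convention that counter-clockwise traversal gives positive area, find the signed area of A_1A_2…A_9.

443

Σ = (12) + (56) + (132) + (96) + (198) + (39) + (258) + (15) + (80) = 886
Signed area = Σ/2 = 443 (positive ⇒ counter-clockwise traversal).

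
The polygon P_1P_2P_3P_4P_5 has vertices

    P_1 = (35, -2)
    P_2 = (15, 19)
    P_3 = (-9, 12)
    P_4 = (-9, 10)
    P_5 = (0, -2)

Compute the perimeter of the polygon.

|P_1P_2| = √((-20)² + (21)²) = √841 = 29
|P_2P_3| = √((-24)² + (-7)²) = √625 = 25
|P_3P_4| = √((0)² + (-2)²) = √4 = 2
|P_4P_5| = √((9)² + (-12)²) = √225 = 15
|P_5P_1| = √((35)² + (0)²) = √1225 = 35
Perimeter = 29 + 25 + 2 + 15 + 35 = 106.

106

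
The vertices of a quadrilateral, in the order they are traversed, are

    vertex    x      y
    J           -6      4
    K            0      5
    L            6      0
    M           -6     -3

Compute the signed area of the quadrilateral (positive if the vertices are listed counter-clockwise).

Apply the surveyor's formula: 2A = Σ (x_i·y_{i+1} − x_{i+1}·y_i), indices taken mod 4.
Σ = (-30) + (-30) + (-18) + (-42) = -120
Signed area = Σ/2 = -60 (negative ⇒ clockwise traversal).

-60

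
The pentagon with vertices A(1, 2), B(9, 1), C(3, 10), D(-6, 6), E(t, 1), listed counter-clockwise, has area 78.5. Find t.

Write out the shoelace sum; only the two edges meeting at E involve t:
2·Area = [((-6)·1 − t·6) + (t·2 − 1·1)] + 148
       = -4·t + 141 = 157
⇒ t = -4.

-4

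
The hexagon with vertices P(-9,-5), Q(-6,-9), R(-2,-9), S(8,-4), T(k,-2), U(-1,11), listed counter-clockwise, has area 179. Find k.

7

The doubled signed area Σ (x_i y_{i+1} − x_{i+1} y_i) is linear in k.
With k=0 it equals 253; the coefficient of k is 15 (from the two edges through T).
So 15·k + 253 = 2·179 = 358 ⇒ k = 7.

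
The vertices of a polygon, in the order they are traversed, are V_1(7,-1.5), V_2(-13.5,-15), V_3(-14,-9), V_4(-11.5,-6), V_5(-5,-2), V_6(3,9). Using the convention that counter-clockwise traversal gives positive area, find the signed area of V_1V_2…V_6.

Apply the surveyor's formula: 2A = Σ (x_i·y_{i+1} − x_{i+1}·y_i), indices taken mod 6.
Σ = (-125.25) + (-88.5) + (-19.5) + (-7) + (-39) + (-67.5) = -346.75
Signed area = Σ/2 = -173.375 (negative ⇒ clockwise traversal).

-173.375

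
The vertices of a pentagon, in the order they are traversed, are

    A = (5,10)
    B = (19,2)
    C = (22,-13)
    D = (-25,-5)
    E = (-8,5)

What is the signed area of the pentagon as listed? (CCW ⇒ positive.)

-588

Σ = (-180) + (-291) + (-435) + (-165) + (-105) = -1176
Signed area = Σ/2 = -588 (negative ⇒ clockwise traversal).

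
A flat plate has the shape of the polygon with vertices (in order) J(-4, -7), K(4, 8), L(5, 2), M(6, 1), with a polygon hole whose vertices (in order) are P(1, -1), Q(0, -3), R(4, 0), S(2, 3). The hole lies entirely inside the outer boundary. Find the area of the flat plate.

Outer boundary:
J→K: (-4)(8) − (4)(-7) = -4
K→L: (4)(2) − (5)(8) = -32
L→M: (5)(1) − (6)(2) = -7
M→J: (6)(-7) − (-4)(1) = -38
Σ = -81
Area = |Σ|/2 = 40.5.
Hole:
Σ = (-3) + (12) + (12) + (-5) = 16
Area = |Σ|/2 = 8.
Net area = 40.5 − 8 = 32.5.

32.5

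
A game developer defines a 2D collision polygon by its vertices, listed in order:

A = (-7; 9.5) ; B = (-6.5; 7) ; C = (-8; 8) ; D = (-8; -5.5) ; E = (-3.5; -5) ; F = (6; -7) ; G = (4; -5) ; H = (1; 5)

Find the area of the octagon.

133.75

Apply the shoelace formula: 2A = Σ (x_i·y_{i+1} − x_{i+1}·y_i), indices taken mod 8.
Σ = (12.75) + (4) + (108) + (20.75) + (54.5) + (-2) + (25) + (44.5) = 267.5
Area = |Σ|/2 = 133.75.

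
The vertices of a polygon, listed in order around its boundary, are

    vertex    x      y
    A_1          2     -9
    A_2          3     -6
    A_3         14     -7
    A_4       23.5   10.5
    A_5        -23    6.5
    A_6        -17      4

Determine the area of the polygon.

473.625

Apply the shoelace (surveyor's) formula: 2A = Σ (x_i·y_{i+1} − x_{i+1}·y_i), indices taken mod 6.
Σ = (15) + (63) + (311.5) + (394.25) + (18.5) + (145) = 947.25
Area = |Σ|/2 = 473.625.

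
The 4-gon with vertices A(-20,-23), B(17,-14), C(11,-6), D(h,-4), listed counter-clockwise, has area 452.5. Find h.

-18

Write out the shoelace sum; only the two edges meeting at D involve h:
2·Area = [(11·(-4) − h·(-6)) + (h·(-23) − (-20)·(-4))] + 723
       = -17·h + 599 = 905
⇒ h = -18.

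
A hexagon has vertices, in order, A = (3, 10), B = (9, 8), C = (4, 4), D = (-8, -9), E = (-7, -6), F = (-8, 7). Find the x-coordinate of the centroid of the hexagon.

-487/279

Apply the surveyor's formula. First the cross-terms c_i = x_i·y_{i+1} − x_{i+1}·y_i:
  -66, 4, -4, -15, -97, -101  ⇒  2A = -279, A = -139.5.
Then Σ (x_i + x_{i+1})·c_i = 1461, so x̄ = 1461 / (6·(-139.5)) = -487/279.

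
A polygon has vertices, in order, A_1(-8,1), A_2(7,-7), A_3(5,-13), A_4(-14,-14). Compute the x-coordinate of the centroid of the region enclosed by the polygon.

-617/165

Apply Gauss's area formula. First the cross-terms c_i = x_i·y_{i+1} − x_{i+1}·y_i:
  49, -56, -252, -126  ⇒  2A = -385, A = -192.5.
Then Σ (x_i + x_{i+1})·c_i = 4319, so x̄ = 4319 / (6·(-192.5)) = -617/165.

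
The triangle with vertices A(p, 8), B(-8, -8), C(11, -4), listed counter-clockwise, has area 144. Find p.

-4

Write out the shoelace sum; only the two edges meeting at A involve p:
2·Area = [(11·8 − p·(-4)) + (p·(-8) − (-8)·8)] + 120
       = -4·p + 272 = 288
⇒ p = -4.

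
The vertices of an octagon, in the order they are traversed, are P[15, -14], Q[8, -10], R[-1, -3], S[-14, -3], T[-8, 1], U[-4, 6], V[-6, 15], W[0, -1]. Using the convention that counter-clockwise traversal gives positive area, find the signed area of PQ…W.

Apply the shoelace formula: 2A = Σ (x_i·y_{i+1} − x_{i+1}·y_i), indices taken mod 8.
P→Q: (15)(-10) − (8)(-14) = -38
Q→R: (8)(-3) − (-1)(-10) = -34
R→S: (-1)(-3) − (-14)(-3) = -39
S→T: (-14)(1) − (-8)(-3) = -38
T→U: (-8)(6) − (-4)(1) = -44
U→V: (-4)(15) − (-6)(6) = -24
V→W: (-6)(-1) − (0)(15) = 6
W→P: (0)(-14) − (15)(-1) = 15
Σ = -196
Signed area = Σ/2 = -98 (negative ⇒ clockwise traversal).

-98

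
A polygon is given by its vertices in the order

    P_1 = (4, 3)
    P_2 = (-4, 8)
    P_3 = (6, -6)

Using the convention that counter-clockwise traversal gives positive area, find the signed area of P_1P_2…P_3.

31

Apply the shoelace (surveyor's) formula: 2A = Σ (x_i·y_{i+1} − x_{i+1}·y_i), indices taken mod 3.
Σ = (44) + (-24) + (42) = 62
Signed area = Σ/2 = 31 (positive ⇒ counter-clockwise traversal).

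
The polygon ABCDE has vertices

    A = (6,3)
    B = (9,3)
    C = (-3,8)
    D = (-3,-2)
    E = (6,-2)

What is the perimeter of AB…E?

|AB| = √((3)² + (0)²) = √9 = 3
|BC| = √((-12)² + (5)²) = √169 = 13
|CD| = √((0)² + (-10)²) = √100 = 10
|DE| = √((9)² + (0)²) = √81 = 9
|EA| = √((0)² + (5)²) = √25 = 5
Perimeter = 3 + 13 + 10 + 9 + 5 = 40.

40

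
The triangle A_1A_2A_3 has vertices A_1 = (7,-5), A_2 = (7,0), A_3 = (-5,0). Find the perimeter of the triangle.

30

|A_1A_2| = √((0)² + (5)²) = √25 = 5
|A_2A_3| = √((-12)² + (0)²) = √144 = 12
|A_3A_1| = √((12)² + (-5)²) = √169 = 13
Perimeter = 5 + 12 + 13 = 30.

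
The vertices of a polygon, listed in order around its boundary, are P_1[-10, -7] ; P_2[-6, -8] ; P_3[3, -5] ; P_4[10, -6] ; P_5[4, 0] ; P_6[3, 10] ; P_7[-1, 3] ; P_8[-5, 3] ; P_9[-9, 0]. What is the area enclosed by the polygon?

Apply the shoelace (surveyor's) formula: 2A = Σ (x_i·y_{i+1} − x_{i+1}·y_i), indices taken mod 9.
Cross-terms: 38, 54, 32, 24, 40, 19, 12, 27, 63  ⇒  Σ = 309
Area = |Σ|/2 = 154.5.

154.5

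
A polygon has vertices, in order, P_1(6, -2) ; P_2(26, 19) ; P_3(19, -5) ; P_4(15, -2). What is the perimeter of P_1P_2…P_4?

68

|P_1P_2| = √((20)² + (21)²) = √841 = 29
|P_2P_3| = √((-7)² + (-24)²) = √625 = 25
|P_3P_4| = √((-4)² + (3)²) = √25 = 5
|P_4P_1| = √((-9)² + (0)²) = √81 = 9
Perimeter = 29 + 25 + 5 + 9 = 68.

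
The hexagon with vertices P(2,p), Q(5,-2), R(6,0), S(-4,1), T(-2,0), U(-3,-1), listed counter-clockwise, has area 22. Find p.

The doubled signed area Σ (x_i y_{i+1} − x_{i+1} y_i) is linear in p.
With p=0 it equals 20; the coefficient of p is -8 (from the two edges through P).
So -8·p + 20 = 2·22 = 44 ⇒ p = -3.

-3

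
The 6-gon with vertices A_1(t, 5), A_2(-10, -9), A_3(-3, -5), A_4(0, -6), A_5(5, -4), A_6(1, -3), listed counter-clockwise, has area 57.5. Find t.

Write out the shoelace sum; only the two edges meeting at A_1 involve t:
2·Area = [(1·5 − t·(-3)) + (t·(-9) − (-10)·5)] + 60
       = -6·t + 115 = 115
⇒ t = 0.

0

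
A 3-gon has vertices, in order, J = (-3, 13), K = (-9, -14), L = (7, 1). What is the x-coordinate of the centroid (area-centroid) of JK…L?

Apply Gauss's area formula. First the cross-terms c_i = x_i·y_{i+1} − x_{i+1}·y_i:
  159, 89, 94  ⇒  2A = 342, A = 171.
Then Σ (x_i + x_{i+1})·c_i = -1710, so x̄ = -1710 / (6·171) = -5/3.

-5/3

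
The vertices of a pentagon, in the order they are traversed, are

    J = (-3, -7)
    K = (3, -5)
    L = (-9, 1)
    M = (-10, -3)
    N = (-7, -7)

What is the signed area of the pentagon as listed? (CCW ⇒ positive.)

Apply the surveyor's formula: 2A = Σ (x_i·y_{i+1} − x_{i+1}·y_i), indices taken mod 5.
J→K: (-3)(-5) − (3)(-7) = 36
K→L: (3)(1) − (-9)(-5) = -42
L→M: (-9)(-3) − (-10)(1) = 37
M→N: (-10)(-7) − (-7)(-3) = 49
N→J: (-7)(-7) − (-3)(-7) = 28
Σ = 108
Signed area = Σ/2 = 54 (positive ⇒ counter-clockwise traversal).

54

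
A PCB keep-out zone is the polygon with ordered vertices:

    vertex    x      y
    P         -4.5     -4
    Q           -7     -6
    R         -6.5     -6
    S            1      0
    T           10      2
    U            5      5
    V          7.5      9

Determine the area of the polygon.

34

Apply the surveyor's formula: 2A = Σ (x_i·y_{i+1} − x_{i+1}·y_i), indices taken mod 7.
Σ = (-1) + (3) + (6) + (2) + (40) + (7.5) + (10.5) = 68
Area = |Σ|/2 = 34.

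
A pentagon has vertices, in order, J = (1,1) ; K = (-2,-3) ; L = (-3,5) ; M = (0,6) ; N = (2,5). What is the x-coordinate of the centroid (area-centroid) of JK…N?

Apply the surveyor's formula. First the cross-terms c_i = x_i·y_{i+1} − x_{i+1}·y_i:
  -1, -19, -18, -12, -3  ⇒  2A = -53, A = -26.5.
Then Σ (x_i + x_{i+1})·c_i = 117, so x̄ = 117 / (6·(-26.5)) = -39/53.

-39/53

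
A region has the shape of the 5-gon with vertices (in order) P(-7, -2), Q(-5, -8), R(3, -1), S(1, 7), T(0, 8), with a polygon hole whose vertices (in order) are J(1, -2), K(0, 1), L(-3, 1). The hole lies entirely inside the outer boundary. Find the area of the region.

Outer boundary:
Apply the shoelace formula: 2A = Σ (x_i·y_{i+1} − x_{i+1}·y_i), indices taken mod 5.
Σ = (46) + (29) + (22) + (8) + (56) = 161
Area = |Σ|/2 = 80.5.
Hole:
Apply the surveyor's formula: 2A = Σ (x_i·y_{i+1} − x_{i+1}·y_i), indices taken mod 3.
Σ = (1) + (3) + (5) = 9
Area = |Σ|/2 = 4.5.
Net area = 80.5 − 4.5 = 76.

76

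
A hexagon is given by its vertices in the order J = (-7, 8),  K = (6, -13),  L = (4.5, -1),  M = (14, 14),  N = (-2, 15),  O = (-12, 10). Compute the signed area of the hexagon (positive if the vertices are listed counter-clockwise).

272.25

Apply the shoelace (surveyor's) formula: 2A = Σ (x_i·y_{i+1} − x_{i+1}·y_i), indices taken mod 6.
Σ = (43) + (52.5) + (77) + (238) + (160) + (-26) = 544.5
Signed area = Σ/2 = 272.25 (positive ⇒ counter-clockwise traversal).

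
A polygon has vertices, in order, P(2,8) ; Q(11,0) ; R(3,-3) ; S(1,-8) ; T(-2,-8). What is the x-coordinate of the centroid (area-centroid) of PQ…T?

Apply the shoelace (surveyor's) formula. First the cross-terms c_i = x_i·y_{i+1} − x_{i+1}·y_i:
  -88, -33, -21, -24, 0  ⇒  2A = -166, A = -83.
Then Σ (x_i + x_{i+1})·c_i = -1666, so x̄ = -1666 / (6·(-83)) = 833/249.

833/249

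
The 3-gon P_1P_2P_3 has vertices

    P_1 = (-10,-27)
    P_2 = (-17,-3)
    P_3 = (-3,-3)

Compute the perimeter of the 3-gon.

64

|P_1P_2| = √((-7)² + (24)²) = √625 = 25
|P_2P_3| = √((14)² + (0)²) = √196 = 14
|P_3P_1| = √((-7)² + (-24)²) = √625 = 25
Perimeter = 25 + 14 + 25 = 64.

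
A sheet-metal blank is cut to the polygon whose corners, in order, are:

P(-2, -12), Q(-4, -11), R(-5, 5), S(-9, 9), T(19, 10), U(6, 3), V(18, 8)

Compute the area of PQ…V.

285.5

P→Q: (-2)(-11) − (-4)(-12) = -26
Q→R: (-4)(5) − (-5)(-11) = -75
R→S: (-5)(9) − (-9)(5) = 0
S→T: (-9)(10) − (19)(9) = -261
T→U: (19)(3) − (6)(10) = -3
U→V: (6)(8) − (18)(3) = -6
V→P: (18)(-12) − (-2)(8) = -200
Σ = -571
Area = |Σ|/2 = 285.5.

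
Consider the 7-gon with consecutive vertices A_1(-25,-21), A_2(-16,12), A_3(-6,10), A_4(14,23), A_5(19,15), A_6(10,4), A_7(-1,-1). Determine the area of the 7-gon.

656.5

Cross-terms: -636, -88, -278, -227, -74, -6, -4  ⇒  Σ = -1313
Area = |Σ|/2 = 656.5.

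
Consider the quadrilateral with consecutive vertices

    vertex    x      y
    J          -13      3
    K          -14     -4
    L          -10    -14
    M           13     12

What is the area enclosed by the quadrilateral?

253.5

Σ = (94) + (156) + (62) + (195) = 507
Area = |Σ|/2 = 253.5.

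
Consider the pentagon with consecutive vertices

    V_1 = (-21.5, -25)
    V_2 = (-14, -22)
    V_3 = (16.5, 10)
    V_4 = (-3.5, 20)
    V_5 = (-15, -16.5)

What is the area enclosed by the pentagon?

544.5

Apply the shoelace (surveyor's) formula: 2A = Σ (x_i·y_{i+1} − x_{i+1}·y_i), indices taken mod 5.
Σ = (123) + (223) + (365) + (357.75) + (20.25) = 1089
Area = |Σ|/2 = 544.5.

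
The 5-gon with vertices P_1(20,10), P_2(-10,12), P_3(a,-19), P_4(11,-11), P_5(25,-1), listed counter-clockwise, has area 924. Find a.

The doubled signed area Σ (x_i y_{i+1} − x_{i+1} y_i) is linear in a.
With a=0 it equals 1273; the coefficient of a is -23 (from the two edges through P_3).
So -23·a + 1273 = 2·924 = 1848 ⇒ a = -25.

-25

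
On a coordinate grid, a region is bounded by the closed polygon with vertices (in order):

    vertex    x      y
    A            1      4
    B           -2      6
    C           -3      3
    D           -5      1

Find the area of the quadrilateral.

8.5

Apply the surveyor's formula: 2A = Σ (x_i·y_{i+1} − x_{i+1}·y_i), indices taken mod 4.
A→B: (1)(6) − (-2)(4) = 14
B→C: (-2)(3) − (-3)(6) = 12
C→D: (-3)(1) − (-5)(3) = 12
D→A: (-5)(4) − (1)(1) = -21
Σ = 17
Area = |Σ|/2 = 8.5.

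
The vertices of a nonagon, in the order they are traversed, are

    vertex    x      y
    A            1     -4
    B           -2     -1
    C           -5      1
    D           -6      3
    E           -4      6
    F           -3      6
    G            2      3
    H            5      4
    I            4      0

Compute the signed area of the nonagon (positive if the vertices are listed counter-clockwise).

Apply Gauss's area formula: 2A = Σ (x_i·y_{i+1} − x_{i+1}·y_i), indices taken mod 9.
Σ = (-9) + (-7) + (-9) + (-24) + (-6) + (-21) + (-7) + (-16) + (-16) = -115
Signed area = Σ/2 = -57.5 (negative ⇒ clockwise traversal).

-57.5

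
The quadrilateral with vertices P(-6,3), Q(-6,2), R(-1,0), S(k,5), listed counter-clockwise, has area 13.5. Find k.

The doubled signed area Σ (x_i y_{i+1} − x_{i+1} y_i) is linear in k.
With k=0 it equals 33; the coefficient of k is 3 (from the two edges through S).
So 3·k + 33 = 2·13.5 = 27 ⇒ k = -2.

-2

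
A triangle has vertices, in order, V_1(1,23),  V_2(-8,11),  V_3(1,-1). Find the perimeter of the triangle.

54

|V_1V_2| = √((-9)² + (-12)²) = √225 = 15
|V_2V_3| = √((9)² + (-12)²) = √225 = 15
|V_3V_1| = √((0)² + (24)²) = √576 = 24
Perimeter = 15 + 15 + 24 = 54.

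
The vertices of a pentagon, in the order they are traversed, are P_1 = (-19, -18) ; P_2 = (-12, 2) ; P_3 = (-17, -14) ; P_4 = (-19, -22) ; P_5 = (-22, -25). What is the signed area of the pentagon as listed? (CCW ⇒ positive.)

Apply the surveyor's formula: 2A = Σ (x_i·y_{i+1} − x_{i+1}·y_i), indices taken mod 5.
Σ = (-254) + (202) + (108) + (-9) + (-79) = -32
Signed area = Σ/2 = -16 (negative ⇒ clockwise traversal).

-16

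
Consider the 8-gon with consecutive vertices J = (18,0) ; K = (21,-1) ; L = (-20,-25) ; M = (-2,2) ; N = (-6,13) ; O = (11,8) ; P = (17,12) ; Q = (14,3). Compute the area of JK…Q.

Apply the shoelace (surveyor's) formula: 2A = Σ (x_i·y_{i+1} − x_{i+1}·y_i), indices taken mod 8.
Σ = (-18) + (-545) + (-90) + (-14) + (-191) + (-4) + (-117) + (-54) = -1033
Area = |Σ|/2 = 516.5.

516.5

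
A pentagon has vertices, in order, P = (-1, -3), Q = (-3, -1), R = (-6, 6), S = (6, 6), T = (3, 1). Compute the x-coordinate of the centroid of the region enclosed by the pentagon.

Apply the shoelace formula. First the cross-terms c_i = x_i·y_{i+1} − x_{i+1}·y_i:
  -8, -24, -72, -12, -8  ⇒  2A = -124, A = -62.
Then Σ (x_i + x_{i+1})·c_i = 124, so x̄ = 124 / (6·(-62)) = -1/3.

-1/3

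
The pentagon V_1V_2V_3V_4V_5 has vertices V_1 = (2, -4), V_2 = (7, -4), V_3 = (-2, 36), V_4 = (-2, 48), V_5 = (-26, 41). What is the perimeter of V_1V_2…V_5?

|V_1V_2| = √((5)² + (0)²) = √25 = 5
|V_2V_3| = √((-9)² + (40)²) = √1681 = 41
|V_3V_4| = √((0)² + (12)²) = √144 = 12
|V_4V_5| = √((-24)² + (-7)²) = √625 = 25
|V_5V_1| = √((28)² + (-45)²) = √2809 = 53
Perimeter = 5 + 41 + 12 + 25 + 53 = 136.

136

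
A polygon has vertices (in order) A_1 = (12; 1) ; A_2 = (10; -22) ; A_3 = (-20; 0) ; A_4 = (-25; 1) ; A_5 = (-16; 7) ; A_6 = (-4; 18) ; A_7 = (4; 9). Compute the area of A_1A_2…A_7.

Apply the surveyor's formula: 2A = Σ (x_i·y_{i+1} − x_{i+1}·y_i), indices taken mod 7.
Σ = (-274) + (-440) + (-20) + (-159) + (-260) + (-108) + (-104) = -1365
Area = |Σ|/2 = 682.5.

682.5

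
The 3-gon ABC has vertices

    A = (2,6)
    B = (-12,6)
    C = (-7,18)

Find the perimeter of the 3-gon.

42

|AB| = √((-14)² + (0)²) = √196 = 14
|BC| = √((5)² + (12)²) = √169 = 13
|CA| = √((9)² + (-12)²) = √225 = 15
Perimeter = 14 + 13 + 15 = 42.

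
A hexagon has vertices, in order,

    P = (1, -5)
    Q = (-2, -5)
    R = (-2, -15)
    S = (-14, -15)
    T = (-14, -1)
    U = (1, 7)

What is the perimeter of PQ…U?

68

|PQ| = √((-3)² + (0)²) = √9 = 3
|QR| = √((0)² + (-10)²) = √100 = 10
|RS| = √((-12)² + (0)²) = √144 = 12
|ST| = √((0)² + (14)²) = √196 = 14
|TU| = √((15)² + (8)²) = √289 = 17
|UP| = √((0)² + (-12)²) = √144 = 12
Perimeter = 3 + 10 + 12 + 14 + 17 + 12 = 68.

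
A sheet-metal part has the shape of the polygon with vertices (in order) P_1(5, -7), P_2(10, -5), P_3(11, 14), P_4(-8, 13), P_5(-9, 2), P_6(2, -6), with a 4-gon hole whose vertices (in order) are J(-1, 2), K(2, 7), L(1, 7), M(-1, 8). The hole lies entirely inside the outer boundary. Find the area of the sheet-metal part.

322.5

Outer boundary:
Apply the shoelace (surveyor's) formula: 2A = Σ (x_i·y_{i+1} − x_{i+1}·y_i), indices taken mod 6.
Cross-terms: 45, 195, 255, 101, 50, 16  ⇒  Σ = 662
Area = |Σ|/2 = 331.
Hole:
Σ = (-11) + (7) + (15) + (6) = 17
Area = |Σ|/2 = 8.5.
Net area = 331 − 8.5 = 322.5.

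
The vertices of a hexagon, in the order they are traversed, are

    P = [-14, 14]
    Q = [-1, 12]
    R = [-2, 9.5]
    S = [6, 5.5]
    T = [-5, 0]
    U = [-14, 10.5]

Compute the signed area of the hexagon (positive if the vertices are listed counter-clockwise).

Apply the surveyor's formula: 2A = Σ (x_i·y_{i+1} − x_{i+1}·y_i), indices taken mod 6.
Σ = (-154) + (14.5) + (-68) + (27.5) + (-52.5) + (-49) = -281.5
Signed area = Σ/2 = -140.75 (negative ⇒ clockwise traversal).

-140.75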